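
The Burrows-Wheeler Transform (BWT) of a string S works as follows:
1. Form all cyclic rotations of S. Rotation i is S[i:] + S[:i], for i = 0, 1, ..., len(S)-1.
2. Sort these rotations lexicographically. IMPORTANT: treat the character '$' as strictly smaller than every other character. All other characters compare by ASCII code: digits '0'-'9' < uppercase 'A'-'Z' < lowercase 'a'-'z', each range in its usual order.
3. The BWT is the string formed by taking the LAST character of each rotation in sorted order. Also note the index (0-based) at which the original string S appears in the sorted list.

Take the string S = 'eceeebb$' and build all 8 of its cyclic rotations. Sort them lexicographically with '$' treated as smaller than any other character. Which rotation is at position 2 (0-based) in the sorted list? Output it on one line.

All 8 rotations (rotation i = S[i:]+S[:i]):
  rot[0] = eceeebb$
  rot[1] = ceeebb$e
  rot[2] = eeebb$ec
  rot[3] = eebb$ece
  rot[4] = ebb$ecee
  rot[5] = bb$eceee
  rot[6] = b$eceeeb
  rot[7] = $eceeebb
Sorted (with $ < everything):
  sorted[0] = $eceeebb
  sorted[1] = b$eceeeb
  sorted[2] = bb$eceee
  sorted[3] = ceeebb$e
  sorted[4] = ebb$ecee
  sorted[5] = eceeebb$
  sorted[6] = eebb$ece
  sorted[7] = eeebb$ec
sorted[2] = bb$eceee

Answer: bb$eceee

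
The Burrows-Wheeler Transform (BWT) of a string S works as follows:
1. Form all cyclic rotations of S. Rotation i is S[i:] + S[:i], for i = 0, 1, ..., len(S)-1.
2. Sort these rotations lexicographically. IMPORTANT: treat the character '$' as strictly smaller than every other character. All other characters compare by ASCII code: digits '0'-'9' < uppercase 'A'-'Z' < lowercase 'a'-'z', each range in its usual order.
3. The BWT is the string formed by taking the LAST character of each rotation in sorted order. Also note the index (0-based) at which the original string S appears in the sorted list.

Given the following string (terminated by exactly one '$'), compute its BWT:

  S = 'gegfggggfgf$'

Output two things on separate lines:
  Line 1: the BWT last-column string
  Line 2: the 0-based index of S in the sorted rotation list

All 12 rotations (rotation i = S[i:]+S[:i]):
  rot[0] = gegfggggfgf$
  rot[1] = egfggggfgf$g
  rot[2] = gfggggfgf$ge
  rot[3] = fggggfgf$geg
  rot[4] = ggggfgf$gegf
  rot[5] = gggfgf$gegfg
  rot[6] = ggfgf$gegfgg
  rot[7] = gfgf$gegfggg
  rot[8] = fgf$gegfgggg
  rot[9] = gf$gegfggggf
  rot[10] = f$gegfggggfg
  rot[11] = $gegfggggfgf
Sorted (with $ < everything):
  sorted[0] = $gegfggggfgf  (last char: 'f')
  sorted[1] = egfggggfgf$g  (last char: 'g')
  sorted[2] = f$gegfggggfg  (last char: 'g')
  sorted[3] = fgf$gegfgggg  (last char: 'g')
  sorted[4] = fggggfgf$geg  (last char: 'g')
  sorted[5] = gegfggggfgf$  (last char: '$')
  sorted[6] = gf$gegfggggf  (last char: 'f')
  sorted[7] = gfgf$gegfggg  (last char: 'g')
  sorted[8] = gfggggfgf$ge  (last char: 'e')
  sorted[9] = ggfgf$gegfgg  (last char: 'g')
  sorted[10] = gggfgf$gegfg  (last char: 'g')
  sorted[11] = ggggfgf$gegf  (last char: 'f')
Last column: fgggg$fgeggf
Original string S is at sorted index 5

Answer: fgggg$fgeggf
5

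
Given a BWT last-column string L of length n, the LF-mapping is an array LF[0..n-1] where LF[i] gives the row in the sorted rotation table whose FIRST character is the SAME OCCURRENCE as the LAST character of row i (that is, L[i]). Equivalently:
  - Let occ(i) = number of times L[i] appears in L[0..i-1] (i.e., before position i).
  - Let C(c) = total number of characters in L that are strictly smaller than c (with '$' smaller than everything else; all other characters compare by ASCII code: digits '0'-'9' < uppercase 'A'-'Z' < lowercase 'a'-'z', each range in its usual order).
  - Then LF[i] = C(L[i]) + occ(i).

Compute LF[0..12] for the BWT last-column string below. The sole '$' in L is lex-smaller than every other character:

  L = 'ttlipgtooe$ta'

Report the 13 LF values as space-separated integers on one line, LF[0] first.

Answer: 9 10 5 4 8 3 11 6 7 2 0 12 1

Derivation:
Char counts: '$':1, 'a':1, 'e':1, 'g':1, 'i':1, 'l':1, 'o':2, 'p':1, 't':4
C (first-col start): C('$')=0, C('a')=1, C('e')=2, C('g')=3, C('i')=4, C('l')=5, C('o')=6, C('p')=8, C('t')=9
L[0]='t': occ=0, LF[0]=C('t')+0=9+0=9
L[1]='t': occ=1, LF[1]=C('t')+1=9+1=10
L[2]='l': occ=0, LF[2]=C('l')+0=5+0=5
L[3]='i': occ=0, LF[3]=C('i')+0=4+0=4
L[4]='p': occ=0, LF[4]=C('p')+0=8+0=8
L[5]='g': occ=0, LF[5]=C('g')+0=3+0=3
L[6]='t': occ=2, LF[6]=C('t')+2=9+2=11
L[7]='o': occ=0, LF[7]=C('o')+0=6+0=6
L[8]='o': occ=1, LF[8]=C('o')+1=6+1=7
L[9]='e': occ=0, LF[9]=C('e')+0=2+0=2
L[10]='$': occ=0, LF[10]=C('$')+0=0+0=0
L[11]='t': occ=3, LF[11]=C('t')+3=9+3=12
L[12]='a': occ=0, LF[12]=C('a')+0=1+0=1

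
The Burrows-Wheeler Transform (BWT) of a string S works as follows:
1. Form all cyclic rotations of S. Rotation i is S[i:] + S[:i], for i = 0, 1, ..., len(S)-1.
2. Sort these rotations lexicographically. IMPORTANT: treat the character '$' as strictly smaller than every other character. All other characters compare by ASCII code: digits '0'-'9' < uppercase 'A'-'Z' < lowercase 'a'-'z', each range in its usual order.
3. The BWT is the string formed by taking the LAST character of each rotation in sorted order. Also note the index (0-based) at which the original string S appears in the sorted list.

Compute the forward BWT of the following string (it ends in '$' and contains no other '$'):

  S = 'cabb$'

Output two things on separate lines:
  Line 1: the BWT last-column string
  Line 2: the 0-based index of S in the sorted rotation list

Answer: bcba$
4

Derivation:
All 5 rotations (rotation i = S[i:]+S[:i]):
  rot[0] = cabb$
  rot[1] = abb$c
  rot[2] = bb$ca
  rot[3] = b$cab
  rot[4] = $cabb
Sorted (with $ < everything):
  sorted[0] = $cabb  (last char: 'b')
  sorted[1] = abb$c  (last char: 'c')
  sorted[2] = b$cab  (last char: 'b')
  sorted[3] = bb$ca  (last char: 'a')
  sorted[4] = cabb$  (last char: '$')
Last column: bcba$
Original string S is at sorted index 4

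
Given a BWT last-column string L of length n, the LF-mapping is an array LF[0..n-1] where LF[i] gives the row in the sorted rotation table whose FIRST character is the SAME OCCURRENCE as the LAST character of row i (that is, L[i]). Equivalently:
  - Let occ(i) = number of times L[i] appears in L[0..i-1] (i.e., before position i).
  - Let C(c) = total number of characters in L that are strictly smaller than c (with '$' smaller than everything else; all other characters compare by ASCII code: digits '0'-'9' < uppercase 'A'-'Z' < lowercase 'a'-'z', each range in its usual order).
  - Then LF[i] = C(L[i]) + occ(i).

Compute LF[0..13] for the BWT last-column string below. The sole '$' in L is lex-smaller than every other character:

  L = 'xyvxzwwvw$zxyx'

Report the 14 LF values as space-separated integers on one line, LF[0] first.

Answer: 6 10 1 7 12 3 4 2 5 0 13 8 11 9

Derivation:
Char counts: '$':1, 'v':2, 'w':3, 'x':4, 'y':2, 'z':2
C (first-col start): C('$')=0, C('v')=1, C('w')=3, C('x')=6, C('y')=10, C('z')=12
L[0]='x': occ=0, LF[0]=C('x')+0=6+0=6
L[1]='y': occ=0, LF[1]=C('y')+0=10+0=10
L[2]='v': occ=0, LF[2]=C('v')+0=1+0=1
L[3]='x': occ=1, LF[3]=C('x')+1=6+1=7
L[4]='z': occ=0, LF[4]=C('z')+0=12+0=12
L[5]='w': occ=0, LF[5]=C('w')+0=3+0=3
L[6]='w': occ=1, LF[6]=C('w')+1=3+1=4
L[7]='v': occ=1, LF[7]=C('v')+1=1+1=2
L[8]='w': occ=2, LF[8]=C('w')+2=3+2=5
L[9]='$': occ=0, LF[9]=C('$')+0=0+0=0
L[10]='z': occ=1, LF[10]=C('z')+1=12+1=13
L[11]='x': occ=2, LF[11]=C('x')+2=6+2=8
L[12]='y': occ=1, LF[12]=C('y')+1=10+1=11
L[13]='x': occ=3, LF[13]=C('x')+3=6+3=9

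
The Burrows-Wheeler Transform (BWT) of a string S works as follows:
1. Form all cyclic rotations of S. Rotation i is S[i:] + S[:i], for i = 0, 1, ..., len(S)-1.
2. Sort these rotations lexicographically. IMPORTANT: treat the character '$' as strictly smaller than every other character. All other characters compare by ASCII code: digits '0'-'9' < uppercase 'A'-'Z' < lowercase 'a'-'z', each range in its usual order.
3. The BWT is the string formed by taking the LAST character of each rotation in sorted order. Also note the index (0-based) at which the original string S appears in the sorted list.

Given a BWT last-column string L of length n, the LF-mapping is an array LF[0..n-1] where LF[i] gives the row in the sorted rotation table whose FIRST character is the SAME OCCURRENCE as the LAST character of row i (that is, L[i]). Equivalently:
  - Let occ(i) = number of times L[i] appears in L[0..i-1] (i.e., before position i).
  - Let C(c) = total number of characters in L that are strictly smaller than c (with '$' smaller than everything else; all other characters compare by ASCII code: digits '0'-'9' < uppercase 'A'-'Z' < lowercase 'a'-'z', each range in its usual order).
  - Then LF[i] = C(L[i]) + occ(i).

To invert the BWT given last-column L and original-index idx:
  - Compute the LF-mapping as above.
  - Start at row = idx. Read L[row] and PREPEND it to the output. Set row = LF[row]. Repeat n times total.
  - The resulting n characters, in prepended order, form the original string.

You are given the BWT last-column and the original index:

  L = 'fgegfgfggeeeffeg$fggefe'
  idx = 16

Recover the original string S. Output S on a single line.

Answer: gefeggeefefffgefggeggf$

Derivation:
LF mapping: 8 15 1 16 9 17 10 18 19 2 3 4 11 12 5 20 0 13 21 22 6 14 7
Walk LF starting at row 16, prepending L[row]:
  step 1: row=16, L[16]='$', prepend. Next row=LF[16]=0
  step 2: row=0, L[0]='f', prepend. Next row=LF[0]=8
  step 3: row=8, L[8]='g', prepend. Next row=LF[8]=19
  step 4: row=19, L[19]='g', prepend. Next row=LF[19]=22
  step 5: row=22, L[22]='e', prepend. Next row=LF[22]=7
  step 6: row=7, L[7]='g', prepend. Next row=LF[7]=18
  step 7: row=18, L[18]='g', prepend. Next row=LF[18]=21
  step 8: row=21, L[21]='f', prepend. Next row=LF[21]=14
  step 9: row=14, L[14]='e', prepend. Next row=LF[14]=5
  step 10: row=5, L[5]='g', prepend. Next row=LF[5]=17
  step 11: row=17, L[17]='f', prepend. Next row=LF[17]=13
  step 12: row=13, L[13]='f', prepend. Next row=LF[13]=12
  step 13: row=12, L[12]='f', prepend. Next row=LF[12]=11
  step 14: row=11, L[11]='e', prepend. Next row=LF[11]=4
  step 15: row=4, L[4]='f', prepend. Next row=LF[4]=9
  step 16: row=9, L[9]='e', prepend. Next row=LF[9]=2
  step 17: row=2, L[2]='e', prepend. Next row=LF[2]=1
  step 18: row=1, L[1]='g', prepend. Next row=LF[1]=15
  step 19: row=15, L[15]='g', prepend. Next row=LF[15]=20
  step 20: row=20, L[20]='e', prepend. Next row=LF[20]=6
  step 21: row=6, L[6]='f', prepend. Next row=LF[6]=10
  step 22: row=10, L[10]='e', prepend. Next row=LF[10]=3
  step 23: row=3, L[3]='g', prepend. Next row=LF[3]=16
Reversed output: gefeggeefefffgefggeggf$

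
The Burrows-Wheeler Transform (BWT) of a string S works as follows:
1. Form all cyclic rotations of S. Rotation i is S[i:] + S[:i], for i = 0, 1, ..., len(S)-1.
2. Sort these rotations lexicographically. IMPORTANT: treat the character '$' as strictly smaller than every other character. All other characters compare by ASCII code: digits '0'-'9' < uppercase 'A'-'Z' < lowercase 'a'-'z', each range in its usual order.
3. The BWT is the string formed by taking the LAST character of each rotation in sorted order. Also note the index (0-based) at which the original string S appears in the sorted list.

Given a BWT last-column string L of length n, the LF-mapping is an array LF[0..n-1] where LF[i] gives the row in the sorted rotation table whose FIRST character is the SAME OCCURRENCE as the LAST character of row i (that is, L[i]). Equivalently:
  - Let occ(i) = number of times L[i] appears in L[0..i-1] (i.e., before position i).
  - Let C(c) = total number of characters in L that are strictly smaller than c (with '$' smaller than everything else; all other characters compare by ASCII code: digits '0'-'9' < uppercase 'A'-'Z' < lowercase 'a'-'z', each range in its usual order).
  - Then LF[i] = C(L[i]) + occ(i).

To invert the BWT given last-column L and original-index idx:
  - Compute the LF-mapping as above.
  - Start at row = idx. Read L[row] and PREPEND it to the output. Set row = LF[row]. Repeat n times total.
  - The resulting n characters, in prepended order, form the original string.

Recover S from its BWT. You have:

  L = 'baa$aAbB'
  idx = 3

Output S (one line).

LF mapping: 6 3 4 0 5 1 7 2
Walk LF starting at row 3, prepending L[row]:
  step 1: row=3, L[3]='$', prepend. Next row=LF[3]=0
  step 2: row=0, L[0]='b', prepend. Next row=LF[0]=6
  step 3: row=6, L[6]='b', prepend. Next row=LF[6]=7
  step 4: row=7, L[7]='B', prepend. Next row=LF[7]=2
  step 5: row=2, L[2]='a', prepend. Next row=LF[2]=4
  step 6: row=4, L[4]='a', prepend. Next row=LF[4]=5
  step 7: row=5, L[5]='A', prepend. Next row=LF[5]=1
  step 8: row=1, L[1]='a', prepend. Next row=LF[1]=3
Reversed output: aAaaBbb$

Answer: aAaaBbb$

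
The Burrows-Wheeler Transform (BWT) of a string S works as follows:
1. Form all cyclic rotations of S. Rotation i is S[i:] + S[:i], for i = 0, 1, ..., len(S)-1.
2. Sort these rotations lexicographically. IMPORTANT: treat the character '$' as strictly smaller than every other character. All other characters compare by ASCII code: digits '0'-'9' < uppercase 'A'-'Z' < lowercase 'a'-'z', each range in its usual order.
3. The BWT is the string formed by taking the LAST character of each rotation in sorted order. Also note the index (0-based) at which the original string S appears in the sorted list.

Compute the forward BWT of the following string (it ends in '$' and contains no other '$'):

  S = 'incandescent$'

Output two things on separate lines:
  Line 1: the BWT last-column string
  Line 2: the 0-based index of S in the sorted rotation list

Answer: tcnsncd$iaeen
7

Derivation:
All 13 rotations (rotation i = S[i:]+S[:i]):
  rot[0] = incandescent$
  rot[1] = ncandescent$i
  rot[2] = candescent$in
  rot[3] = andescent$inc
  rot[4] = ndescent$inca
  rot[5] = descent$incan
  rot[6] = escent$incand
  rot[7] = scent$incande
  rot[8] = cent$incandes
  rot[9] = ent$incandesc
  rot[10] = nt$incandesce
  rot[11] = t$incandescen
  rot[12] = $incandescent
Sorted (with $ < everything):
  sorted[0] = $incandescent  (last char: 't')
  sorted[1] = andescent$inc  (last char: 'c')
  sorted[2] = candescent$in  (last char: 'n')
  sorted[3] = cent$incandes  (last char: 's')
  sorted[4] = descent$incan  (last char: 'n')
  sorted[5] = ent$incandesc  (last char: 'c')
  sorted[6] = escent$incand  (last char: 'd')
  sorted[7] = incandescent$  (last char: '$')
  sorted[8] = ncandescent$i  (last char: 'i')
  sorted[9] = ndescent$inca  (last char: 'a')
  sorted[10] = nt$incandesce  (last char: 'e')
  sorted[11] = scent$incande  (last char: 'e')
  sorted[12] = t$incandescen  (last char: 'n')
Last column: tcnsncd$iaeen
Original string S is at sorted index 7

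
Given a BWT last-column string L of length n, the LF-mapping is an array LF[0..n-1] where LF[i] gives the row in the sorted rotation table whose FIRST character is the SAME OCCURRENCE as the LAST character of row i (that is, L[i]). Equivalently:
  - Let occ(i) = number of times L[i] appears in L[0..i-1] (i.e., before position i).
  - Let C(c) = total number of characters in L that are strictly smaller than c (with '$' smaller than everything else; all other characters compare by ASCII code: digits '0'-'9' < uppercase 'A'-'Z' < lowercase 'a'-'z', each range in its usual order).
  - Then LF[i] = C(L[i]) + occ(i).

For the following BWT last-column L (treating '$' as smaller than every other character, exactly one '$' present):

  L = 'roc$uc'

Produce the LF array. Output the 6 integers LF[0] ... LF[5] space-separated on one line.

Answer: 4 3 1 0 5 2

Derivation:
Char counts: '$':1, 'c':2, 'o':1, 'r':1, 'u':1
C (first-col start): C('$')=0, C('c')=1, C('o')=3, C('r')=4, C('u')=5
L[0]='r': occ=0, LF[0]=C('r')+0=4+0=4
L[1]='o': occ=0, LF[1]=C('o')+0=3+0=3
L[2]='c': occ=0, LF[2]=C('c')+0=1+0=1
L[3]='$': occ=0, LF[3]=C('$')+0=0+0=0
L[4]='u': occ=0, LF[4]=C('u')+0=5+0=5
L[5]='c': occ=1, LF[5]=C('c')+1=1+1=2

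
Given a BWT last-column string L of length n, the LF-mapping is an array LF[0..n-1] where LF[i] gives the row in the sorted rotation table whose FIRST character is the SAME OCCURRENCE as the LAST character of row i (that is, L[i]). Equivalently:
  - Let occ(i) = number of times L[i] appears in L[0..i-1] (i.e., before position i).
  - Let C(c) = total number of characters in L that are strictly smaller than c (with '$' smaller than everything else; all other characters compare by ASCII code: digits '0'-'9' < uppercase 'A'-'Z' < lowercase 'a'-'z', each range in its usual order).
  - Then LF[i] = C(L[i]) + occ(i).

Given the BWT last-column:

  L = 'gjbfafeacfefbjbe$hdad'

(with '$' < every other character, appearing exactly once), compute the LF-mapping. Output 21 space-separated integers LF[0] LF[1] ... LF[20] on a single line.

Answer: 17 19 4 13 1 14 10 2 7 15 11 16 5 20 6 12 0 18 8 3 9

Derivation:
Char counts: '$':1, 'a':3, 'b':3, 'c':1, 'd':2, 'e':3, 'f':4, 'g':1, 'h':1, 'j':2
C (first-col start): C('$')=0, C('a')=1, C('b')=4, C('c')=7, C('d')=8, C('e')=10, C('f')=13, C('g')=17, C('h')=18, C('j')=19
L[0]='g': occ=0, LF[0]=C('g')+0=17+0=17
L[1]='j': occ=0, LF[1]=C('j')+0=19+0=19
L[2]='b': occ=0, LF[2]=C('b')+0=4+0=4
L[3]='f': occ=0, LF[3]=C('f')+0=13+0=13
L[4]='a': occ=0, LF[4]=C('a')+0=1+0=1
L[5]='f': occ=1, LF[5]=C('f')+1=13+1=14
L[6]='e': occ=0, LF[6]=C('e')+0=10+0=10
L[7]='a': occ=1, LF[7]=C('a')+1=1+1=2
L[8]='c': occ=0, LF[8]=C('c')+0=7+0=7
L[9]='f': occ=2, LF[9]=C('f')+2=13+2=15
L[10]='e': occ=1, LF[10]=C('e')+1=10+1=11
L[11]='f': occ=3, LF[11]=C('f')+3=13+3=16
L[12]='b': occ=1, LF[12]=C('b')+1=4+1=5
L[13]='j': occ=1, LF[13]=C('j')+1=19+1=20
L[14]='b': occ=2, LF[14]=C('b')+2=4+2=6
L[15]='e': occ=2, LF[15]=C('e')+2=10+2=12
L[16]='$': occ=0, LF[16]=C('$')+0=0+0=0
L[17]='h': occ=0, LF[17]=C('h')+0=18+0=18
L[18]='d': occ=0, LF[18]=C('d')+0=8+0=8
L[19]='a': occ=2, LF[19]=C('a')+2=1+2=3
L[20]='d': occ=1, LF[20]=C('d')+1=8+1=9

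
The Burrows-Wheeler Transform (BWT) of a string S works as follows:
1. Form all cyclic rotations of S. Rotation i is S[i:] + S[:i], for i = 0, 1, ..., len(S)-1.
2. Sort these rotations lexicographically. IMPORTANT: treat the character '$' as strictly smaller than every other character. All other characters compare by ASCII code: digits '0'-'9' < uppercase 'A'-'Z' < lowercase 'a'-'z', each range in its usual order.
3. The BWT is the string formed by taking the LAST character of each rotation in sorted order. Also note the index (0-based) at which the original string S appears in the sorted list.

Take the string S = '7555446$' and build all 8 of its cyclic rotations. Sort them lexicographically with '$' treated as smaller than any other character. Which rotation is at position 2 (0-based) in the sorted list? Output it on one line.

All 8 rotations (rotation i = S[i:]+S[:i]):
  rot[0] = 7555446$
  rot[1] = 555446$7
  rot[2] = 55446$75
  rot[3] = 5446$755
  rot[4] = 446$7555
  rot[5] = 46$75554
  rot[6] = 6$755544
  rot[7] = $7555446
Sorted (with $ < everything):
  sorted[0] = $7555446
  sorted[1] = 446$7555
  sorted[2] = 46$75554
  sorted[3] = 5446$755
  sorted[4] = 55446$75
  sorted[5] = 555446$7
  sorted[6] = 6$755544
  sorted[7] = 7555446$
sorted[2] = 46$75554

Answer: 46$75554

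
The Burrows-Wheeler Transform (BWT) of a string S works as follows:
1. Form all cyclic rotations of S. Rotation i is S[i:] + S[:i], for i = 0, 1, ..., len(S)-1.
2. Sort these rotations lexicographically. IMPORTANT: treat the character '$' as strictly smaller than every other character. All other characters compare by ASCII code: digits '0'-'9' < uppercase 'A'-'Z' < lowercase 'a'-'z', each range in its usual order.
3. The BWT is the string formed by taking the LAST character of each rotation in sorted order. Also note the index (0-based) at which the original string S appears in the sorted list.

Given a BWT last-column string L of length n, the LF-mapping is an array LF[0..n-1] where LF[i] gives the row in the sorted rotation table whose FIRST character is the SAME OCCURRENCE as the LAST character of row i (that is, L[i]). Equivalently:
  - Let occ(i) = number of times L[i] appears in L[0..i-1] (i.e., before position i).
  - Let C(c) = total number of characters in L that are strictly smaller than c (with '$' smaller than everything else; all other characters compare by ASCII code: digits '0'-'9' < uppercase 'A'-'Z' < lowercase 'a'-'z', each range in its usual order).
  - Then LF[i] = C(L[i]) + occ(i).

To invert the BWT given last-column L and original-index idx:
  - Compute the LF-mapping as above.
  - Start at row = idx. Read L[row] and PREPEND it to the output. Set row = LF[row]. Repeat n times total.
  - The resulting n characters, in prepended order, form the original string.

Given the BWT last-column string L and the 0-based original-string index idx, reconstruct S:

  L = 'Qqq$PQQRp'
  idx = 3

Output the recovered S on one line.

LF mapping: 2 7 8 0 1 3 4 5 6
Walk LF starting at row 3, prepending L[row]:
  step 1: row=3, L[3]='$', prepend. Next row=LF[3]=0
  step 2: row=0, L[0]='Q', prepend. Next row=LF[0]=2
  step 3: row=2, L[2]='q', prepend. Next row=LF[2]=8
  step 4: row=8, L[8]='p', prepend. Next row=LF[8]=6
  step 5: row=6, L[6]='Q', prepend. Next row=LF[6]=4
  step 6: row=4, L[4]='P', prepend. Next row=LF[4]=1
  step 7: row=1, L[1]='q', prepend. Next row=LF[1]=7
  step 8: row=7, L[7]='R', prepend. Next row=LF[7]=5
  step 9: row=5, L[5]='Q', prepend. Next row=LF[5]=3
Reversed output: QRqPQpqQ$

Answer: QRqPQpqQ$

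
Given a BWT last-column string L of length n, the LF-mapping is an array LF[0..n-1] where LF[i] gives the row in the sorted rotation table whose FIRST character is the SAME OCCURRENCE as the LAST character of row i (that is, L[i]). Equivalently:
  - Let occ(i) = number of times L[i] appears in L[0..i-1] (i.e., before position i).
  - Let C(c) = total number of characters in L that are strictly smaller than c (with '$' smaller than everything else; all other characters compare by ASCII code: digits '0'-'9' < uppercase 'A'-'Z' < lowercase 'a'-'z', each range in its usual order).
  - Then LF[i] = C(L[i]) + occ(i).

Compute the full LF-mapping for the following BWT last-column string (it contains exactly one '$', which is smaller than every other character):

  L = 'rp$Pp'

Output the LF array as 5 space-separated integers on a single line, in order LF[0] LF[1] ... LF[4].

Answer: 4 2 0 1 3

Derivation:
Char counts: '$':1, 'P':1, 'p':2, 'r':1
C (first-col start): C('$')=0, C('P')=1, C('p')=2, C('r')=4
L[0]='r': occ=0, LF[0]=C('r')+0=4+0=4
L[1]='p': occ=0, LF[1]=C('p')+0=2+0=2
L[2]='$': occ=0, LF[2]=C('$')+0=0+0=0
L[3]='P': occ=0, LF[3]=C('P')+0=1+0=1
L[4]='p': occ=1, LF[4]=C('p')+1=2+1=3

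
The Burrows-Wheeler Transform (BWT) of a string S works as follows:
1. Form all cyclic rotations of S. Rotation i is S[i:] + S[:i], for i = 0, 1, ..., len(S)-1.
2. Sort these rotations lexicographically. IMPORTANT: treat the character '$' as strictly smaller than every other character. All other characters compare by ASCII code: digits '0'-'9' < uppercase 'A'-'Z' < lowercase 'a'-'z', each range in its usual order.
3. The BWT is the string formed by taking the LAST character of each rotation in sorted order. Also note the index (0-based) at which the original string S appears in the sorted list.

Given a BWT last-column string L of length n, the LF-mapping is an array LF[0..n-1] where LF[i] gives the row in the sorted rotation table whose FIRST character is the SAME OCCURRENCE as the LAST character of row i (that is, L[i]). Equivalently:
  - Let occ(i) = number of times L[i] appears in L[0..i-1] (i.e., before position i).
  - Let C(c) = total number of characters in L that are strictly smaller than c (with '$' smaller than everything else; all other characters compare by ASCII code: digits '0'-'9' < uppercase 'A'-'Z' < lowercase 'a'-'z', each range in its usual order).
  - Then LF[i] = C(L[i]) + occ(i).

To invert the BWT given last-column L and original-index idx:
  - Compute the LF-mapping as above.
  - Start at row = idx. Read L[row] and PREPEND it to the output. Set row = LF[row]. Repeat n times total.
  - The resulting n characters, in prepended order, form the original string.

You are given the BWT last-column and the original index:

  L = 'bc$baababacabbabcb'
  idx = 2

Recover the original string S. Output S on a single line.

Answer: aabbbcaababccbbab$

Derivation:
LF mapping: 7 15 0 8 1 2 9 3 10 4 16 5 11 12 6 13 17 14
Walk LF starting at row 2, prepending L[row]:
  step 1: row=2, L[2]='$', prepend. Next row=LF[2]=0
  step 2: row=0, L[0]='b', prepend. Next row=LF[0]=7
  step 3: row=7, L[7]='a', prepend. Next row=LF[7]=3
  step 4: row=3, L[3]='b', prepend. Next row=LF[3]=8
  step 5: row=8, L[8]='b', prepend. Next row=LF[8]=10
  step 6: row=10, L[10]='c', prepend. Next row=LF[10]=16
  step 7: row=16, L[16]='c', prepend. Next row=LF[16]=17
  step 8: row=17, L[17]='b', prepend. Next row=LF[17]=14
  step 9: row=14, L[14]='a', prepend. Next row=LF[14]=6
  step 10: row=6, L[6]='b', prepend. Next row=LF[6]=9
  step 11: row=9, L[9]='a', prepend. Next row=LF[9]=4
  step 12: row=4, L[4]='a', prepend. Next row=LF[4]=1
  step 13: row=1, L[1]='c', prepend. Next row=LF[1]=15
  step 14: row=15, L[15]='b', prepend. Next row=LF[15]=13
  step 15: row=13, L[13]='b', prepend. Next row=LF[13]=12
  step 16: row=12, L[12]='b', prepend. Next row=LF[12]=11
  step 17: row=11, L[11]='a', prepend. Next row=LF[11]=5
  step 18: row=5, L[5]='a', prepend. Next row=LF[5]=2
Reversed output: aabbbcaababccbbab$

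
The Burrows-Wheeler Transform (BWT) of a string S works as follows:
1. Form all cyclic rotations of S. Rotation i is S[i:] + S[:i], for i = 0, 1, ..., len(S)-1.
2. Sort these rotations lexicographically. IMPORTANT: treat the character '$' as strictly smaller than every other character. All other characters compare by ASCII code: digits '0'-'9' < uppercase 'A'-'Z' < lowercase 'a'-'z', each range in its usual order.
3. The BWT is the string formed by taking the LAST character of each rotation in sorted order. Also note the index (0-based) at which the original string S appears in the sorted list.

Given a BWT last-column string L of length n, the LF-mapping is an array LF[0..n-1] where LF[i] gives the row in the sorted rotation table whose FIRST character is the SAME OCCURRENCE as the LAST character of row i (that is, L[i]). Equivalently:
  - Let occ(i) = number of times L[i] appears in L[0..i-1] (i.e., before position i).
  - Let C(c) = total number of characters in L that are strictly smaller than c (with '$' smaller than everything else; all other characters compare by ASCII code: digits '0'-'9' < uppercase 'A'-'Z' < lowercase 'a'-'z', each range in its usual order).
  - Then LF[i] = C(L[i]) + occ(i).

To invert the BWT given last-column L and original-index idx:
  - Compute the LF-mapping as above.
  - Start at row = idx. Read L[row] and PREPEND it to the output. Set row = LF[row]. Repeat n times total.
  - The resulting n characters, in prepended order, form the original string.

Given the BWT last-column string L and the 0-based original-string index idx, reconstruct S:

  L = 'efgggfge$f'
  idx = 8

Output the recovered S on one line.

LF mapping: 1 3 6 7 8 4 9 2 0 5
Walk LF starting at row 8, prepending L[row]:
  step 1: row=8, L[8]='$', prepend. Next row=LF[8]=0
  step 2: row=0, L[0]='e', prepend. Next row=LF[0]=1
  step 3: row=1, L[1]='f', prepend. Next row=LF[1]=3
  step 4: row=3, L[3]='g', prepend. Next row=LF[3]=7
  step 5: row=7, L[7]='e', prepend. Next row=LF[7]=2
  step 6: row=2, L[2]='g', prepend. Next row=LF[2]=6
  step 7: row=6, L[6]='g', prepend. Next row=LF[6]=9
  step 8: row=9, L[9]='f', prepend. Next row=LF[9]=5
  step 9: row=5, L[5]='f', prepend. Next row=LF[5]=4
  step 10: row=4, L[4]='g', prepend. Next row=LF[4]=8
Reversed output: gffggegfe$

Answer: gffggegfe$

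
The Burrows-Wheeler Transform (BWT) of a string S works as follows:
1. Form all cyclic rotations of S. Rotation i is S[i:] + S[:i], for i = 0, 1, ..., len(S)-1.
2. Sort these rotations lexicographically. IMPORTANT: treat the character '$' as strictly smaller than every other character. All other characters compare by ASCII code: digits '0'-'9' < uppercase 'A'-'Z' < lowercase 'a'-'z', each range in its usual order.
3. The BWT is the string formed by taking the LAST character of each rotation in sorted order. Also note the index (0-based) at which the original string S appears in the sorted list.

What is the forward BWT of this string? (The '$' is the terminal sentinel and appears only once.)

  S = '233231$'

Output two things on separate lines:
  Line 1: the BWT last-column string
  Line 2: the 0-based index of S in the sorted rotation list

All 7 rotations (rotation i = S[i:]+S[:i]):
  rot[0] = 233231$
  rot[1] = 33231$2
  rot[2] = 3231$23
  rot[3] = 231$233
  rot[4] = 31$2332
  rot[5] = 1$23323
  rot[6] = $233231
Sorted (with $ < everything):
  sorted[0] = $233231  (last char: '1')
  sorted[1] = 1$23323  (last char: '3')
  sorted[2] = 231$233  (last char: '3')
  sorted[3] = 233231$  (last char: '$')
  sorted[4] = 31$2332  (last char: '2')
  sorted[5] = 3231$23  (last char: '3')
  sorted[6] = 33231$2  (last char: '2')
Last column: 133$232
Original string S is at sorted index 3

Answer: 133$232
3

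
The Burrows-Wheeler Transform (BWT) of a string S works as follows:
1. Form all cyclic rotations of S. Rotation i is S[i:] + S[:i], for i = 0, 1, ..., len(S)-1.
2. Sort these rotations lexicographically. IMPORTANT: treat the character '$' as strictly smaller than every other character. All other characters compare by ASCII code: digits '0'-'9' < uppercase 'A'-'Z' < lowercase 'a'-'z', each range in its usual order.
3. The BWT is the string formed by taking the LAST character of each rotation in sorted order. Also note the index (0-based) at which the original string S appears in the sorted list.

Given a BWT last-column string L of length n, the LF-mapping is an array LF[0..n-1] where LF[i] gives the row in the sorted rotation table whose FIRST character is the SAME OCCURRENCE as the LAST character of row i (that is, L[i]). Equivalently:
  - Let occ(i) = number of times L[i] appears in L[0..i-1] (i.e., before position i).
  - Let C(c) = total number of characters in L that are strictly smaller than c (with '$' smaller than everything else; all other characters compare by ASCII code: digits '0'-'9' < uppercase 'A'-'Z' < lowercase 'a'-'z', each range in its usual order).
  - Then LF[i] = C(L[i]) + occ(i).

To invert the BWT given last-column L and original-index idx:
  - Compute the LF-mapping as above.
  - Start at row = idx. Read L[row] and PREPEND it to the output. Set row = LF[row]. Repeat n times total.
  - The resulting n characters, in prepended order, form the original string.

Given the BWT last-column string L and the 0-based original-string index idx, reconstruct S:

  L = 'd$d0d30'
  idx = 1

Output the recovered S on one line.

Answer: 03d0dd$

Derivation:
LF mapping: 4 0 5 1 6 3 2
Walk LF starting at row 1, prepending L[row]:
  step 1: row=1, L[1]='$', prepend. Next row=LF[1]=0
  step 2: row=0, L[0]='d', prepend. Next row=LF[0]=4
  step 3: row=4, L[4]='d', prepend. Next row=LF[4]=6
  step 4: row=6, L[6]='0', prepend. Next row=LF[6]=2
  step 5: row=2, L[2]='d', prepend. Next row=LF[2]=5
  step 6: row=5, L[5]='3', prepend. Next row=LF[5]=3
  step 7: row=3, L[3]='0', prepend. Next row=LF[3]=1
Reversed output: 03d0dd$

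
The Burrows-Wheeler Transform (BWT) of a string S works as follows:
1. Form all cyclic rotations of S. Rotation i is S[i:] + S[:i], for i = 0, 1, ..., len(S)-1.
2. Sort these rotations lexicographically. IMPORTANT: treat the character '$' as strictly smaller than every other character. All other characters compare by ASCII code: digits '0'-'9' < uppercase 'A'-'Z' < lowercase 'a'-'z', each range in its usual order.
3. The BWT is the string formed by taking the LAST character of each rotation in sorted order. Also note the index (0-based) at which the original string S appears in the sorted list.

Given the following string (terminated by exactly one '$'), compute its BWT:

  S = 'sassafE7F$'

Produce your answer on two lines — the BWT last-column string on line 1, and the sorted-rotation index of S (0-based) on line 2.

Answer: FEf7ssas$a
8

Derivation:
All 10 rotations (rotation i = S[i:]+S[:i]):
  rot[0] = sassafE7F$
  rot[1] = assafE7F$s
  rot[2] = ssafE7F$sa
  rot[3] = safE7F$sas
  rot[4] = afE7F$sass
  rot[5] = fE7F$sassa
  rot[6] = E7F$sassaf
  rot[7] = 7F$sassafE
  rot[8] = F$sassafE7
  rot[9] = $sassafE7F
Sorted (with $ < everything):
  sorted[0] = $sassafE7F  (last char: 'F')
  sorted[1] = 7F$sassafE  (last char: 'E')
  sorted[2] = E7F$sassaf  (last char: 'f')
  sorted[3] = F$sassafE7  (last char: '7')
  sorted[4] = afE7F$sass  (last char: 's')
  sorted[5] = assafE7F$s  (last char: 's')
  sorted[6] = fE7F$sassa  (last char: 'a')
  sorted[7] = safE7F$sas  (last char: 's')
  sorted[8] = sassafE7F$  (last char: '$')
  sorted[9] = ssafE7F$sa  (last char: 'a')
Last column: FEf7ssas$a
Original string S is at sorted index 8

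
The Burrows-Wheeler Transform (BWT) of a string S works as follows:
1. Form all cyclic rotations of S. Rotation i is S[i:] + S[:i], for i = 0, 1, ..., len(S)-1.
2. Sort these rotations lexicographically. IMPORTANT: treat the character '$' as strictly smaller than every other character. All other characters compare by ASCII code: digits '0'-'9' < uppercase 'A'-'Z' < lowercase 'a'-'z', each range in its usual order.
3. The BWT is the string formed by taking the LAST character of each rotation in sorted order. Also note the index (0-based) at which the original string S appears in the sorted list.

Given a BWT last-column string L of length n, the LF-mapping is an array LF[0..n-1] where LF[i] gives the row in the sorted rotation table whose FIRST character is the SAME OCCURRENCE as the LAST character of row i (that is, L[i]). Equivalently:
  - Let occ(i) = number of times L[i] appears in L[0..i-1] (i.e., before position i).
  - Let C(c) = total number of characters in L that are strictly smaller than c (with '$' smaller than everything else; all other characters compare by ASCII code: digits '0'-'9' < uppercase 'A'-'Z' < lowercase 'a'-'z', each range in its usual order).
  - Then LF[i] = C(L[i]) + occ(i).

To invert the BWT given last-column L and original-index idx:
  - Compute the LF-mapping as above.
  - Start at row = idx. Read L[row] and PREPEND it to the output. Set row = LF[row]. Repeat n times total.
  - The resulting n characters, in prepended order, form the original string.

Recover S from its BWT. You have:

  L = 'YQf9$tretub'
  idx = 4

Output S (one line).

Answer: butterfQ9Y$

Derivation:
LF mapping: 3 2 6 1 0 8 7 5 9 10 4
Walk LF starting at row 4, prepending L[row]:
  step 1: row=4, L[4]='$', prepend. Next row=LF[4]=0
  step 2: row=0, L[0]='Y', prepend. Next row=LF[0]=3
  step 3: row=3, L[3]='9', prepend. Next row=LF[3]=1
  step 4: row=1, L[1]='Q', prepend. Next row=LF[1]=2
  step 5: row=2, L[2]='f', prepend. Next row=LF[2]=6
  step 6: row=6, L[6]='r', prepend. Next row=LF[6]=7
  step 7: row=7, L[7]='e', prepend. Next row=LF[7]=5
  step 8: row=5, L[5]='t', prepend. Next row=LF[5]=8
  step 9: row=8, L[8]='t', prepend. Next row=LF[8]=9
  step 10: row=9, L[9]='u', prepend. Next row=LF[9]=10
  step 11: row=10, L[10]='b', prepend. Next row=LF[10]=4
Reversed output: butterfQ9Y$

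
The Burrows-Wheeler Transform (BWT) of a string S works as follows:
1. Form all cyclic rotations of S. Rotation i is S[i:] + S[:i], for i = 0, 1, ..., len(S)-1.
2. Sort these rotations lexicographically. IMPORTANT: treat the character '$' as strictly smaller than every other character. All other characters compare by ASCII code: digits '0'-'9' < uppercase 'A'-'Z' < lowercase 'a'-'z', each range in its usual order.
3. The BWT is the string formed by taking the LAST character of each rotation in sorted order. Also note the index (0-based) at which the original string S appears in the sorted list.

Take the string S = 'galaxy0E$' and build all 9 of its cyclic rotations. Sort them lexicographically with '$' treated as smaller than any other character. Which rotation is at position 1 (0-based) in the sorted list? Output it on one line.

All 9 rotations (rotation i = S[i:]+S[:i]):
  rot[0] = galaxy0E$
  rot[1] = alaxy0E$g
  rot[2] = laxy0E$ga
  rot[3] = axy0E$gal
  rot[4] = xy0E$gala
  rot[5] = y0E$galax
  rot[6] = 0E$galaxy
  rot[7] = E$galaxy0
  rot[8] = $galaxy0E
Sorted (with $ < everything):
  sorted[0] = $galaxy0E
  sorted[1] = 0E$galaxy
  sorted[2] = E$galaxy0
  sorted[3] = alaxy0E$g
  sorted[4] = axy0E$gal
  sorted[5] = galaxy0E$
  sorted[6] = laxy0E$ga
  sorted[7] = xy0E$gala
  sorted[8] = y0E$galax
sorted[1] = 0E$galaxy

Answer: 0E$galaxy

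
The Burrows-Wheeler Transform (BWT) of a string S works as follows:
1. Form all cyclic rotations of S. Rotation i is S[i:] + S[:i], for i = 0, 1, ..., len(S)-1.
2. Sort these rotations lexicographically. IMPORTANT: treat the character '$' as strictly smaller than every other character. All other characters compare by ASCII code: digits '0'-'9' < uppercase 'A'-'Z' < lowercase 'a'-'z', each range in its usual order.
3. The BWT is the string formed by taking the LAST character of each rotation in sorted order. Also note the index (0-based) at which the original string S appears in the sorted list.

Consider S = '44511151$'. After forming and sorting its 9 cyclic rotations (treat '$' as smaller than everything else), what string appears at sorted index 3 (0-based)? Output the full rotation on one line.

Answer: 1151$4451

Derivation:
All 9 rotations (rotation i = S[i:]+S[:i]):
  rot[0] = 44511151$
  rot[1] = 4511151$4
  rot[2] = 511151$44
  rot[3] = 11151$445
  rot[4] = 1151$4451
  rot[5] = 151$44511
  rot[6] = 51$445111
  rot[7] = 1$4451115
  rot[8] = $44511151
Sorted (with $ < everything):
  sorted[0] = $44511151
  sorted[1] = 1$4451115
  sorted[2] = 11151$445
  sorted[3] = 1151$4451
  sorted[4] = 151$44511
  sorted[5] = 44511151$
  sorted[6] = 4511151$4
  sorted[7] = 51$445111
  sorted[8] = 511151$44
sorted[3] = 1151$4451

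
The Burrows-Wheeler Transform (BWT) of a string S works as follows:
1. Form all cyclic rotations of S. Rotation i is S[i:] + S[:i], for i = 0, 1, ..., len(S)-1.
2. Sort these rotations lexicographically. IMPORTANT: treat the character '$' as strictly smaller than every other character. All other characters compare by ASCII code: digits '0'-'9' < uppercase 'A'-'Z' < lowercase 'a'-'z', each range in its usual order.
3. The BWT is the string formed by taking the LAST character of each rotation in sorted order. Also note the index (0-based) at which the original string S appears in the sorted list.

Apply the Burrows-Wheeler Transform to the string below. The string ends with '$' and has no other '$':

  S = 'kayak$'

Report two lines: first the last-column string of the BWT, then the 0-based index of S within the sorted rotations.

All 6 rotations (rotation i = S[i:]+S[:i]):
  rot[0] = kayak$
  rot[1] = ayak$k
  rot[2] = yak$ka
  rot[3] = ak$kay
  rot[4] = k$kaya
  rot[5] = $kayak
Sorted (with $ < everything):
  sorted[0] = $kayak  (last char: 'k')
  sorted[1] = ak$kay  (last char: 'y')
  sorted[2] = ayak$k  (last char: 'k')
  sorted[3] = k$kaya  (last char: 'a')
  sorted[4] = kayak$  (last char: '$')
  sorted[5] = yak$ka  (last char: 'a')
Last column: kyka$a
Original string S is at sorted index 4

Answer: kyka$a
4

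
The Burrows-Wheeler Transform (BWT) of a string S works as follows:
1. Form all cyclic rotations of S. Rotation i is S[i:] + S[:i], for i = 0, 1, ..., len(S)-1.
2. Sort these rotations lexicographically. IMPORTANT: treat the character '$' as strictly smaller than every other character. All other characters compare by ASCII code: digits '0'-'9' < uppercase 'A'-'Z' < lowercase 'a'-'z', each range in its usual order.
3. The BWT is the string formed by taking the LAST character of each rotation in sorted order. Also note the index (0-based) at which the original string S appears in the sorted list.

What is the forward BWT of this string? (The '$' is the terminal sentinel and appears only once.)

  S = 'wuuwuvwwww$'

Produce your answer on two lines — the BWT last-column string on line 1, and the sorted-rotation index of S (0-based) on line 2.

All 11 rotations (rotation i = S[i:]+S[:i]):
  rot[0] = wuuwuvwwww$
  rot[1] = uuwuvwwww$w
  rot[2] = uwuvwwww$wu
  rot[3] = wuvwwww$wuu
  rot[4] = uvwwww$wuuw
  rot[5] = vwwww$wuuwu
  rot[6] = wwww$wuuwuv
  rot[7] = www$wuuwuvw
  rot[8] = ww$wuuwuvww
  rot[9] = w$wuuwuvwww
  rot[10] = $wuuwuvwwww
Sorted (with $ < everything):
  sorted[0] = $wuuwuvwwww  (last char: 'w')
  sorted[1] = uuwuvwwww$w  (last char: 'w')
  sorted[2] = uvwwww$wuuw  (last char: 'w')
  sorted[3] = uwuvwwww$wu  (last char: 'u')
  sorted[4] = vwwww$wuuwu  (last char: 'u')
  sorted[5] = w$wuuwuvwww  (last char: 'w')
  sorted[6] = wuuwuvwwww$  (last char: '$')
  sorted[7] = wuvwwww$wuu  (last char: 'u')
  sorted[8] = ww$wuuwuvww  (last char: 'w')
  sorted[9] = www$wuuwuvw  (last char: 'w')
  sorted[10] = wwww$wuuwuv  (last char: 'v')
Last column: wwwuuw$uwwv
Original string S is at sorted index 6

Answer: wwwuuw$uwwv
6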